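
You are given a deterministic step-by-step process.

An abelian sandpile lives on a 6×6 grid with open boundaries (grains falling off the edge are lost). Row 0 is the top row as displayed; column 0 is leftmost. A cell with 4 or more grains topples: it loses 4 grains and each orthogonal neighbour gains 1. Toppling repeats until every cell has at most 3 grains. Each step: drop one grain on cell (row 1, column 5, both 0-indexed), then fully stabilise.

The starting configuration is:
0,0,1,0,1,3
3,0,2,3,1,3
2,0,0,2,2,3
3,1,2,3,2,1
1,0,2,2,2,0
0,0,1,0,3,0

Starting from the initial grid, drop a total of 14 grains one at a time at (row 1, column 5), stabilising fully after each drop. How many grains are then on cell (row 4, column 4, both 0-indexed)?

3

t=0: 0,0,1,0,1,3
3,0,2,3,1,3
2,0,0,2,2,3
3,1,2,3,2,1
1,0,2,2,2,0
0,0,1,0,3,0
t=1: 0,0,1,0,2,0
3,0,2,3,2,2
2,0,0,2,3,0
3,1,2,3,2,2
1,0,2,2,2,0
0,0,1,0,3,0
t=2: 0,0,1,0,2,0
3,0,2,3,2,3
2,0,0,2,3,0
3,1,2,3,2,2
1,0,2,2,2,0
0,0,1,0,3,0
t=3: 0,0,1,0,2,1
3,0,2,3,3,0
2,0,0,2,3,1
3,1,2,3,2,2
1,0,2,2,2,0
0,0,1,0,3,0
t=4: 0,0,1,0,2,1
3,0,2,3,3,1
2,0,0,2,3,1
3,1,2,3,2,2
1,0,2,2,2,0
0,0,1,0,3,0
t=5: 0,0,1,0,2,1
3,0,2,3,3,2
2,0,0,2,3,1
3,1,2,3,2,2
1,0,2,2,2,0
0,0,1,0,3,0
t=6: 0,0,1,0,2,1
3,0,2,3,3,3
2,0,0,2,3,1
3,1,2,3,2,2
1,0,2,2,2,0
0,0,1,0,3,0
t=7: 0,0,1,1,3,2
3,0,3,1,2,1
2,0,1,1,2,3
3,1,3,1,0,3
1,0,2,3,3,0
0,0,1,0,3,0
t=8: 0,0,1,1,3,2
3,0,3,1,2,2
2,0,1,1,2,3
3,1,3,1,0,3
1,0,2,3,3,0
0,0,1,0,3,0
t=9: 0,0,1,1,3,2
3,0,3,1,2,3
2,0,1,1,2,3
3,1,3,1,0,3
1,0,2,3,3,0
0,0,1,0,3,0
t=10: 0,0,1,1,3,3
3,0,3,1,3,1
2,0,1,1,3,1
3,1,3,1,1,0
1,0,2,3,3,1
0,0,1,0,3,0
t=11: 0,0,1,1,3,3
3,0,3,1,3,2
2,0,1,1,3,1
3,1,3,1,1,0
1,0,2,3,3,1
0,0,1,0,3,0
t=12: 0,0,1,1,3,3
3,0,3,1,3,3
2,0,1,1,3,1
3,1,3,1,1,0
1,0,2,3,3,1
0,0,1,0,3,0
t=13: 0,0,1,2,1,1
3,0,3,2,2,2
2,0,1,2,0,3
3,1,3,1,2,0
1,0,2,3,3,1
0,0,1,0,3,0
t=14: 0,0,1,2,1,1
3,0,3,2,2,3
2,0,1,2,0,3
3,1,3,1,2,0
1,0,2,3,3,1
0,0,1,0,3,0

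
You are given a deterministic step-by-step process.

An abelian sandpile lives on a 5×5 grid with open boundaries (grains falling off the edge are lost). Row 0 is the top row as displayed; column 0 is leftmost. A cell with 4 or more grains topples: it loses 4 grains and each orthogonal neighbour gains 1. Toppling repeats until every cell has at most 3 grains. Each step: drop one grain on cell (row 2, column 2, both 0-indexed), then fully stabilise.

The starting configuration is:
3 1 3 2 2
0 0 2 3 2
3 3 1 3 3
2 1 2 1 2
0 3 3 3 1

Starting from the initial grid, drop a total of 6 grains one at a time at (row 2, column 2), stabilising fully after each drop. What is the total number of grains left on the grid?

step 0: 3 1 3 2 2
0 0 2 3 2
3 3 1 3 3
2 1 2 1 2
0 3 3 3 1
step 1: 3 1 3 2 2
0 0 2 3 2
3 3 2 3 3
2 1 2 1 2
0 3 3 3 1
step 2: 3 1 3 2 2
0 0 2 3 2
3 3 3 3 3
2 1 2 1 2
0 3 3 3 1
step 3: 3 2 1 1 0
1 2 1 3 1
0 1 3 2 1
3 2 3 2 3
0 3 3 3 1
step 4: 3 2 1 2 0
1 2 3 0 2
1 3 2 1 3
0 1 3 2 0
2 1 2 1 3
step 5: 3 2 1 2 0
1 2 3 0 2
1 3 3 1 3
0 1 3 2 0
2 1 2 1 3
step 6: 3 3 2 2 0
2 0 1 1 2
2 1 3 2 3
0 3 0 3 0
2 1 3 1 3

43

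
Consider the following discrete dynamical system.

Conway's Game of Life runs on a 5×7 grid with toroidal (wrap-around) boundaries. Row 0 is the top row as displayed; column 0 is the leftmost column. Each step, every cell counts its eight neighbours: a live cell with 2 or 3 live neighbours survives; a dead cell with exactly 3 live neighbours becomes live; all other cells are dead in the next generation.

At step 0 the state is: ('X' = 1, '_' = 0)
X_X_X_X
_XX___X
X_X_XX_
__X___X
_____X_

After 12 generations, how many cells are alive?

3

k=0  X_X_X_X
_XX___X
X_X_XX_
__X___X
_____X_
k=1  X_XX__X
__X_X__
X_X__X_
_X_XX_X
XX_X_X_
k=2  X____XX
X_X_XX_
X_X__XX
___X___
_____X_
k=3  XX_____
___XX__
X_X__X_
____XX_
____XX_
k=4  ___X_X_
X_XXX_X
_____XX
___X___
____XXX
k=5  X_X____
X_XX___
X_X__XX
_______
___X_XX
k=6  X_X_X__
X_XX___
X_XX__X
X___X__
______X
k=7  X_X___X
X___X__
X_X_X_X
XX_X_X_
XX_X_XX
k=8  __XXX__
_______
__X_X__
___X___
___X_X_
k=9  __XXX__
__X_X__
___X___
__XX___
_______
k=10  __X_X__
__X_X__
____X__
__XX___
____X__
k=11  ____XX_
____XX_
__X_X__
___XX__
__X_X__
k=12  _______
_______
_______
__X_XX_
_______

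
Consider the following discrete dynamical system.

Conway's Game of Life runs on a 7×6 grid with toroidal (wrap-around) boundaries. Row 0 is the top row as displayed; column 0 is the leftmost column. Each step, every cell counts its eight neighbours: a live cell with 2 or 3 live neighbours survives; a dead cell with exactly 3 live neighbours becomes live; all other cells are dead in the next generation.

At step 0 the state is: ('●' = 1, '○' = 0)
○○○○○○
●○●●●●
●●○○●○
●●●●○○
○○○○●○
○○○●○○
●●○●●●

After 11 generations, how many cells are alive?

8

gen 0: ○○○○○○
●○●●●●
●●○○●○
●●●●○○
○○○○●○
○○○●○○
●●○●●●
gen 1: ○○○○○○
●○●●●○
○○○○○○
●○●●●○
○●○○●○
●○●●○○
●○●●●●
gen 2: ●○○○○○
○○○●○○
○○○○○○
○●●●●●
●○○○●○
●○○○○○
●○●○●●
gen 3: ●●○●●○
○○○○○○
○○○○○○
●●●●●●
●○●○●○
●○○●●○
●○○○○○
gen 4: ●●○○○●
○○○○○○
●●●●●●
●○●○●○
○○○○○○
●○○●●○
●○●○○○
gen 5: ●●○○○●
○○○●○○
●○●○●○
●○●○●○
○●○○●○
○●○●○●
○○●●●○
gen 6: ●●○○○●
○○●●●○
○○●○●○
●○●○●○
○●○○●○
●●○○○●
○○○●○○
gen 7: ●●○○○●
●○●○●○
○○●○●○
○○●○●○
○○●●●○
●●●○●●
○○●○●○
gen 8: ●○●○●○
●○●○●○
○○●○●○
○●●○●●
●○○○○○
●○○○○○
○○●○●○
gen 9: ○○●○●○
○○●○●○
●○●○●○
●●●○●●
●○○○○○
○●○○○●
○○○○○○
gen 10: ○○○○○○
○○●○●○
●○●○●○
○○●○●○
○○●○●○
●○○○○○
○○○○○○
gen 11: ○○○○○○
○●○○○●
○○●○●○
○○●○●○
○●○○○●
○○○○○○
○○○○○○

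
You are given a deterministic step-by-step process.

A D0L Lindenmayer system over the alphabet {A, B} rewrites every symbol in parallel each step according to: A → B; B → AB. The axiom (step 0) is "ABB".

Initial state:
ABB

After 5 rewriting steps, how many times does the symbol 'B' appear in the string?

[0] ABB
[1] BABAB
[2] ABBABBAB
[3] BABABBABABBAB
[4] ABBABBABABBABBABABBAB
[5] BABABBABABBABBABABBABABBABBABABBAB

21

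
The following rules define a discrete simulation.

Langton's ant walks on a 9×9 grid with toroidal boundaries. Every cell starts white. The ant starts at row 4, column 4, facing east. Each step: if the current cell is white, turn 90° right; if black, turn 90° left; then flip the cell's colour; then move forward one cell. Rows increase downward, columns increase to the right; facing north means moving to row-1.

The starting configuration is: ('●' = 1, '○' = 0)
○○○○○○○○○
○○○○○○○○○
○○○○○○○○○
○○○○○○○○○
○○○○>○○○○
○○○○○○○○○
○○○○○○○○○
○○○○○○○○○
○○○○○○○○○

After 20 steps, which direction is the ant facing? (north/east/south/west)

step 0: ○○○○○○○○○
○○○○○○○○○
○○○○○○○○○
○○○○○○○○○
○○○○>○○○○
○○○○○○○○○
○○○○○○○○○
○○○○○○○○○
○○○○○○○○○
step 1: ○○○○○○○○○
○○○○○○○○○
○○○○○○○○○
○○○○○○○○○
○○○○●○○○○
○○○○v○○○○
○○○○○○○○○
○○○○○○○○○
○○○○○○○○○
step 2: ○○○○○○○○○
○○○○○○○○○
○○○○○○○○○
○○○○○○○○○
○○○○●○○○○
○○○<●○○○○
○○○○○○○○○
○○○○○○○○○
○○○○○○○○○
step 3: ○○○○○○○○○
○○○○○○○○○
○○○○○○○○○
○○○○○○○○○
○○○^●○○○○
○○○●●○○○○
○○○○○○○○○
○○○○○○○○○
○○○○○○○○○
step 4: ○○○○○○○○○
○○○○○○○○○
○○○○○○○○○
○○○○○○○○○
○○○●>○○○○
○○○●●○○○○
○○○○○○○○○
○○○○○○○○○
○○○○○○○○○
step 5: ○○○○○○○○○
○○○○○○○○○
○○○○○○○○○
○○○○^○○○○
○○○●○○○○○
○○○●●○○○○
○○○○○○○○○
○○○○○○○○○
○○○○○○○○○
step 6: ○○○○○○○○○
○○○○○○○○○
○○○○○○○○○
○○○○●>○○○
○○○●○○○○○
○○○●●○○○○
○○○○○○○○○
○○○○○○○○○
○○○○○○○○○
step 7: ○○○○○○○○○
○○○○○○○○○
○○○○○○○○○
○○○○●●○○○
○○○●○v○○○
○○○●●○○○○
○○○○○○○○○
○○○○○○○○○
○○○○○○○○○
step 8: ○○○○○○○○○
○○○○○○○○○
○○○○○○○○○
○○○○●●○○○
○○○●<●○○○
○○○●●○○○○
○○○○○○○○○
○○○○○○○○○
○○○○○○○○○
step 9: ○○○○○○○○○
○○○○○○○○○
○○○○○○○○○
○○○○^●○○○
○○○●●●○○○
○○○●●○○○○
○○○○○○○○○
○○○○○○○○○
○○○○○○○○○
step 10: ○○○○○○○○○
○○○○○○○○○
○○○○○○○○○
○○○<○●○○○
○○○●●●○○○
○○○●●○○○○
○○○○○○○○○
○○○○○○○○○
○○○○○○○○○
step 11: ○○○○○○○○○
○○○○○○○○○
○○○^○○○○○
○○○●○●○○○
○○○●●●○○○
○○○●●○○○○
○○○○○○○○○
○○○○○○○○○
○○○○○○○○○
step 12: ○○○○○○○○○
○○○○○○○○○
○○○●>○○○○
○○○●○●○○○
○○○●●●○○○
○○○●●○○○○
○○○○○○○○○
○○○○○○○○○
○○○○○○○○○
step 13: ○○○○○○○○○
○○○○○○○○○
○○○●●○○○○
○○○●v●○○○
○○○●●●○○○
○○○●●○○○○
○○○○○○○○○
○○○○○○○○○
○○○○○○○○○
step 14: ○○○○○○○○○
○○○○○○○○○
○○○●●○○○○
○○○<●●○○○
○○○●●●○○○
○○○●●○○○○
○○○○○○○○○
○○○○○○○○○
○○○○○○○○○
step 15: ○○○○○○○○○
○○○○○○○○○
○○○●●○○○○
○○○○●●○○○
○○○v●●○○○
○○○●●○○○○
○○○○○○○○○
○○○○○○○○○
○○○○○○○○○
step 16: ○○○○○○○○○
○○○○○○○○○
○○○●●○○○○
○○○○●●○○○
○○○○>●○○○
○○○●●○○○○
○○○○○○○○○
○○○○○○○○○
○○○○○○○○○
step 17: ○○○○○○○○○
○○○○○○○○○
○○○●●○○○○
○○○○^●○○○
○○○○○●○○○
○○○●●○○○○
○○○○○○○○○
○○○○○○○○○
○○○○○○○○○
step 18: ○○○○○○○○○
○○○○○○○○○
○○○●●○○○○
○○○<○●○○○
○○○○○●○○○
○○○●●○○○○
○○○○○○○○○
○○○○○○○○○
○○○○○○○○○
step 19: ○○○○○○○○○
○○○○○○○○○
○○○^●○○○○
○○○●○●○○○
○○○○○●○○○
○○○●●○○○○
○○○○○○○○○
○○○○○○○○○
○○○○○○○○○
step 20: ○○○○○○○○○
○○○○○○○○○
○○<○●○○○○
○○○●○●○○○
○○○○○●○○○
○○○●●○○○○
○○○○○○○○○
○○○○○○○○○
○○○○○○○○○

west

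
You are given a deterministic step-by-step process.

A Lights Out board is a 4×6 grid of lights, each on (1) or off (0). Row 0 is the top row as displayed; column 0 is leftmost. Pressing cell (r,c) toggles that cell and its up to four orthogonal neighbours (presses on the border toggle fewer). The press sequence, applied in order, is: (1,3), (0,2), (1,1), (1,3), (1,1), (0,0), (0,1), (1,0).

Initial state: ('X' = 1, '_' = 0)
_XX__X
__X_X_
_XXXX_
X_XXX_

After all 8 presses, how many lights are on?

[0] _XX__X
__X_X_
_XXXX_
X_XXX_
[1] _XXX_X
___X__
_XX_X_
X_XXX_
[2] _____X
__XX__
_XX_X_
X_XXX_
[3] _X___X
XX_X__
__X_X_
X_XXX_
[4] _X_X_X
XXX_X_
__XXX_
X_XXX_
[5] ___X_X
____X_
_XXXX_
X_XXX_
[6] XX_X_X
X___X_
_XXXX_
X_XXX_
[7] __XX_X
XX__X_
_XXXX_
X_XXX_
[8] X_XX_X
____X_
XXXXX_
X_XXX_

14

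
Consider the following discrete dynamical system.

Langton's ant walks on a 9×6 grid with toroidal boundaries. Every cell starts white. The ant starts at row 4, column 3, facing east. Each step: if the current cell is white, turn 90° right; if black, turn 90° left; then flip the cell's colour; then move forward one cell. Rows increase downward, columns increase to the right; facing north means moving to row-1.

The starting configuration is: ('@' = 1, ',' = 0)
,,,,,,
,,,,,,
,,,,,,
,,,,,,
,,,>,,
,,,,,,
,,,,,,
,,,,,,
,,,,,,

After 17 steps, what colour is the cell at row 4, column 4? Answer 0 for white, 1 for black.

1

t=0: ,,,,,,
,,,,,,
,,,,,,
,,,,,,
,,,>,,
,,,,,,
,,,,,,
,,,,,,
,,,,,,
t=1: ,,,,,,
,,,,,,
,,,,,,
,,,,,,
,,,@,,
,,,v,,
,,,,,,
,,,,,,
,,,,,,
t=2: ,,,,,,
,,,,,,
,,,,,,
,,,,,,
,,,@,,
,,<@,,
,,,,,,
,,,,,,
,,,,,,
t=3: ,,,,,,
,,,,,,
,,,,,,
,,,,,,
,,^@,,
,,@@,,
,,,,,,
,,,,,,
,,,,,,
t=4: ,,,,,,
,,,,,,
,,,,,,
,,,,,,
,,@>,,
,,@@,,
,,,,,,
,,,,,,
,,,,,,
t=5: ,,,,,,
,,,,,,
,,,,,,
,,,^,,
,,@,,,
,,@@,,
,,,,,,
,,,,,,
,,,,,,
t=6: ,,,,,,
,,,,,,
,,,,,,
,,,@>,
,,@,,,
,,@@,,
,,,,,,
,,,,,,
,,,,,,
t=7: ,,,,,,
,,,,,,
,,,,,,
,,,@@,
,,@,v,
,,@@,,
,,,,,,
,,,,,,
,,,,,,
t=8: ,,,,,,
,,,,,,
,,,,,,
,,,@@,
,,@<@,
,,@@,,
,,,,,,
,,,,,,
,,,,,,
t=9: ,,,,,,
,,,,,,
,,,,,,
,,,^@,
,,@@@,
,,@@,,
,,,,,,
,,,,,,
,,,,,,
t=10: ,,,,,,
,,,,,,
,,,,,,
,,<,@,
,,@@@,
,,@@,,
,,,,,,
,,,,,,
,,,,,,
t=11: ,,,,,,
,,,,,,
,,^,,,
,,@,@,
,,@@@,
,,@@,,
,,,,,,
,,,,,,
,,,,,,
t=12: ,,,,,,
,,,,,,
,,@>,,
,,@,@,
,,@@@,
,,@@,,
,,,,,,
,,,,,,
,,,,,,
t=13: ,,,,,,
,,,,,,
,,@@,,
,,@v@,
,,@@@,
,,@@,,
,,,,,,
,,,,,,
,,,,,,
t=14: ,,,,,,
,,,,,,
,,@@,,
,,<@@,
,,@@@,
,,@@,,
,,,,,,
,,,,,,
,,,,,,
t=15: ,,,,,,
,,,,,,
,,@@,,
,,,@@,
,,v@@,
,,@@,,
,,,,,,
,,,,,,
,,,,,,
t=16: ,,,,,,
,,,,,,
,,@@,,
,,,@@,
,,,>@,
,,@@,,
,,,,,,
,,,,,,
,,,,,,
t=17: ,,,,,,
,,,,,,
,,@@,,
,,,^@,
,,,,@,
,,@@,,
,,,,,,
,,,,,,
,,,,,,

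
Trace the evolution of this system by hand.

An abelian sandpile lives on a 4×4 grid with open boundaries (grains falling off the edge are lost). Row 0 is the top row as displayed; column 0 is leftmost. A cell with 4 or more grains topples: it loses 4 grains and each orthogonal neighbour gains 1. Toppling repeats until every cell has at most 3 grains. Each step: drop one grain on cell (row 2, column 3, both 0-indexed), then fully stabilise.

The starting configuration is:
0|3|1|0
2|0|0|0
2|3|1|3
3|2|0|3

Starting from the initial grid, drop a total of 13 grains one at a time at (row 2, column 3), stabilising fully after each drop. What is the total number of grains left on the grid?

29

t=0: 0|3|1|0
2|0|0|0
2|3|1|3
3|2|0|3
t=1: 0|3|1|0
2|0|0|1
2|3|2|1
3|2|1|0
t=2: 0|3|1|0
2|0|0|1
2|3|2|2
3|2|1|0
t=3: 0|3|1|0
2|0|0|1
2|3|2|3
3|2|1|0
t=4: 0|3|1|0
2|0|0|2
2|3|3|0
3|2|1|1
t=5: 0|3|1|0
2|0|0|2
2|3|3|1
3|2|1|1
t=6: 0|3|1|0
2|0|0|2
2|3|3|2
3|2|1|1
t=7: 0|3|1|0
2|0|0|2
2|3|3|3
3|2|1|1
t=8: 0|3|1|0
2|1|1|3
3|0|1|1
3|3|2|2
t=9: 0|3|1|0
2|1|1|3
3|0|1|2
3|3|2|2
t=10: 0|3|1|0
2|1|1|3
3|0|1|3
3|3|2|2
t=11: 0|3|1|1
2|1|2|0
3|0|2|1
3|3|2|3
t=12: 0|3|1|1
2|1|2|0
3|0|2|2
3|3|2|3
t=13: 0|3|1|1
2|1|2|0
3|0|2|3
3|3|2|3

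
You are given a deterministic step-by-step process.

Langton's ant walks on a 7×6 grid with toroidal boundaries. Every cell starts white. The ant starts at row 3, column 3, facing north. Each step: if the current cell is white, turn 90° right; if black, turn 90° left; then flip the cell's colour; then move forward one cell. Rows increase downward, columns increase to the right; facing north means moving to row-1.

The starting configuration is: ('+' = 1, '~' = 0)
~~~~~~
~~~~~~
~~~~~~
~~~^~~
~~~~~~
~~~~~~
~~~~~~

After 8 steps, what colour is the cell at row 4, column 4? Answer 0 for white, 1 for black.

gen 0: ~~~~~~
~~~~~~
~~~~~~
~~~^~~
~~~~~~
~~~~~~
~~~~~~
gen 1: ~~~~~~
~~~~~~
~~~~~~
~~~+>~
~~~~~~
~~~~~~
~~~~~~
gen 2: ~~~~~~
~~~~~~
~~~~~~
~~~++~
~~~~v~
~~~~~~
~~~~~~
gen 3: ~~~~~~
~~~~~~
~~~~~~
~~~++~
~~~<+~
~~~~~~
~~~~~~
gen 4: ~~~~~~
~~~~~~
~~~~~~
~~~^+~
~~~++~
~~~~~~
~~~~~~
gen 5: ~~~~~~
~~~~~~
~~~~~~
~~<~+~
~~~++~
~~~~~~
~~~~~~
gen 6: ~~~~~~
~~~~~~
~~^~~~
~~+~+~
~~~++~
~~~~~~
~~~~~~
gen 7: ~~~~~~
~~~~~~
~~+>~~
~~+~+~
~~~++~
~~~~~~
~~~~~~
gen 8: ~~~~~~
~~~~~~
~~++~~
~~+v+~
~~~++~
~~~~~~
~~~~~~

1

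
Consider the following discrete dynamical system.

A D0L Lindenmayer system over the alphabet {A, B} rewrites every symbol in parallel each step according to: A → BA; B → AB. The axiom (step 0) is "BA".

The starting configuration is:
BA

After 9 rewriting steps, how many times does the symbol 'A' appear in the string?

512

k=0  BA
k=1  ABBA
k=2  BAABABBA
k=3  ABBABAABBAABABBA
k=4  BAABABBAABBABAABABBABAABBAABABBA
k=5  ABBABAABBAABABBABAABABBAABBABAABBAABABBAABBABAABABBABAABBAABABBA
k=6  BAABABBAABBABAABABBABAABBAABABBAABBABAABBAABABBABAABABBAAB…ABBAABABBABAABABBAABBABAABBAABABBAABBABAABABBABAABBAABABBA  (len 128)
k=7  ABBABAABBAABABBABAABABBAABBABAABBAABABBAABBABAABABBABAABBA…ABBAABABBABAABABBAABBABAABBAABABBAABBABAABABBABAABBAABABBA  (len 256)
k=8  BAABABBAABBABAABABBABAABBAABABBAABBABAABBAABABBABAABABBAAB…ABBAABABBABAABABBAABBABAABBAABABBAABBABAABABBABAABBAABABBA  (len 512)
k=9  ABBABAABBAABABBABAABABBAABBABAABBAABABBAABBABAABABBABAABBA…ABBAABABBABAABABBAABBABAABBAABABBAABBABAABABBABAABBAABABBA  (len 1024)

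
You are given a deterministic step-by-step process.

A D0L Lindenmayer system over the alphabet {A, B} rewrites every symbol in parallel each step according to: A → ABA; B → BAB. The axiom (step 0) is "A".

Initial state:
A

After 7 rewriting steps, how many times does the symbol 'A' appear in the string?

gen 0: A
gen 1: ABA
gen 2: ABABABABA
gen 3: ABABABABABABABABABABABABABA
gen 4: ABABABABABABABABABABABABABABABABABABABABABABABABABABABABABABABABABABABABABABABABA
gen 5: ABABABABABABABABABABABABABABABABABABABABABABABABABABABABAB…BABABABABABABABABABABABABABABABABABABABABABABABABABABABABA  (len 243)
gen 6: ABABABABABABABABABABABABABABABABABABABABABABABABABABABABAB…BABABABABABABABABABABABABABABABABABABABABABABABABABABABABA  (len 729)
gen 7: ABABABABABABABABABABABABABABABABABABABABABABABABABABABABAB…BABABABABABABABABABABABABABABABABABABABABABABABABABABABABA  (len 2187)

1094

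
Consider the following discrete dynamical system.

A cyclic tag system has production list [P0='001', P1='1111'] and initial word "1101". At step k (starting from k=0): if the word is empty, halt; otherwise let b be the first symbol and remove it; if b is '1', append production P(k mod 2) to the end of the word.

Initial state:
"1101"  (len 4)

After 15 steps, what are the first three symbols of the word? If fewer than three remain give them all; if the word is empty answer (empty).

t=0: "1101"  (len 4)
t=1: "101001"  (len 6)
t=2: "010011111"  (len 9)
t=3: "10011111"  (len 8)
t=4: "00111111111"  (len 11)
t=5: "0111111111"  (len 10)
t=6: "111111111"  (len 9)
t=7: "11111111001"  (len 11)
t=8: "11111110011111"  (len 14)
t=9: "1111110011111001"  (len 16)
t=10: "1111100111110011111"  (len 19)
t=11: "111100111110011111001"  (len 21)
t=12: "111001111100111110011111"  (len 24)
t=13: "11001111100111110011111001"  (len 26)
t=14: "10011111001111100111110011111"  (len 29)
t=15: "0011111001111100111110011111001"  (len 31)

001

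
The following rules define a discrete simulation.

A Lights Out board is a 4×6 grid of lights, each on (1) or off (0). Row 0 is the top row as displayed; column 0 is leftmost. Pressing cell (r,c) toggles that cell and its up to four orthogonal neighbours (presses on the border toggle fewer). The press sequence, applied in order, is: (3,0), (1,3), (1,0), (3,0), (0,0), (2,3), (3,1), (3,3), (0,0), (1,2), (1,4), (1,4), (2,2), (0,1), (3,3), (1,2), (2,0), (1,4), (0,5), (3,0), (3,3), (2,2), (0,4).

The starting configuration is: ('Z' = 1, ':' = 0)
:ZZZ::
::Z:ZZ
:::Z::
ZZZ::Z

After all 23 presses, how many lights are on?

t=0: :ZZZ::
::Z:ZZ
:::Z::
ZZZ::Z
t=1: :ZZZ::
::Z:ZZ
Z::Z::
::Z::Z
t=2: :ZZ:::
:::Z:Z
Z:::::
::Z::Z
t=3: ZZZ:::
ZZ:Z:Z
::::::
::Z::Z
t=4: ZZZ:::
ZZ:Z:Z
Z:::::
ZZZ::Z
t=5: ::Z:::
:Z:Z:Z
Z:::::
ZZZ::Z
t=6: ::Z:::
:Z:::Z
Z:ZZZ:
ZZZZ:Z
t=7: ::Z:::
:Z:::Z
ZZZZZ:
:::Z:Z
t=8: ::Z:::
:Z:::Z
ZZZ:Z:
::Z:ZZ
t=9: ZZZ:::
ZZ:::Z
ZZZ:Z:
::Z:ZZ
t=10: ZZ::::
Z:ZZ:Z
ZZ::Z:
::Z:ZZ
t=11: ZZ::Z:
Z:Z:Z:
ZZ::::
::Z:ZZ
t=12: ZZ::::
Z:ZZ:Z
ZZ::Z:
::Z:ZZ
t=13: ZZ::::
Z::Z:Z
Z:ZZZ:
::::ZZ
t=14: ::Z:::
ZZ:Z:Z
Z:ZZZ:
::::ZZ
t=15: ::Z:::
ZZ:Z:Z
Z:Z:Z:
::ZZ:Z
t=16: ::::::
Z:Z::Z
Z:::Z:
::ZZ:Z
t=17: ::::::
::Z::Z
:Z::Z:
Z:ZZ:Z
t=18: ::::Z:
::ZZZ:
:Z::::
Z:ZZ:Z
t=19: :::::Z
::ZZZZ
:Z::::
Z:ZZ:Z
t=20: :::::Z
::ZZZZ
ZZ::::
:ZZZ:Z
t=21: :::::Z
::ZZZZ
ZZ:Z::
:Z::ZZ
t=22: :::::Z
:::ZZZ
Z:Z:::
:ZZ:ZZ
t=23: :::ZZ:
:::Z:Z
Z:Z:::
:ZZ:ZZ

10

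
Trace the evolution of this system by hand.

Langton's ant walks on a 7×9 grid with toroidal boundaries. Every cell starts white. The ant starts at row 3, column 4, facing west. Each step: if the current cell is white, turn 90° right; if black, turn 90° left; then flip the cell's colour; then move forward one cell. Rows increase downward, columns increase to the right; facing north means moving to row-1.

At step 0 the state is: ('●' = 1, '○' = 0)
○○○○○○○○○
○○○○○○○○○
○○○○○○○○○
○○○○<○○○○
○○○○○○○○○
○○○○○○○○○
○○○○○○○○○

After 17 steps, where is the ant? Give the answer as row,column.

4,4

k=0  ○○○○○○○○○
○○○○○○○○○
○○○○○○○○○
○○○○<○○○○
○○○○○○○○○
○○○○○○○○○
○○○○○○○○○
k=1  ○○○○○○○○○
○○○○○○○○○
○○○○^○○○○
○○○○●○○○○
○○○○○○○○○
○○○○○○○○○
○○○○○○○○○
k=2  ○○○○○○○○○
○○○○○○○○○
○○○○●>○○○
○○○○●○○○○
○○○○○○○○○
○○○○○○○○○
○○○○○○○○○
k=3  ○○○○○○○○○
○○○○○○○○○
○○○○●●○○○
○○○○●v○○○
○○○○○○○○○
○○○○○○○○○
○○○○○○○○○
k=4  ○○○○○○○○○
○○○○○○○○○
○○○○●●○○○
○○○○<●○○○
○○○○○○○○○
○○○○○○○○○
○○○○○○○○○
k=5  ○○○○○○○○○
○○○○○○○○○
○○○○●●○○○
○○○○○●○○○
○○○○v○○○○
○○○○○○○○○
○○○○○○○○○
k=6  ○○○○○○○○○
○○○○○○○○○
○○○○●●○○○
○○○○○●○○○
○○○<●○○○○
○○○○○○○○○
○○○○○○○○○
k=7  ○○○○○○○○○
○○○○○○○○○
○○○○●●○○○
○○○^○●○○○
○○○●●○○○○
○○○○○○○○○
○○○○○○○○○
k=8  ○○○○○○○○○
○○○○○○○○○
○○○○●●○○○
○○○●>●○○○
○○○●●○○○○
○○○○○○○○○
○○○○○○○○○
k=9  ○○○○○○○○○
○○○○○○○○○
○○○○●●○○○
○○○●●●○○○
○○○●v○○○○
○○○○○○○○○
○○○○○○○○○
k=10  ○○○○○○○○○
○○○○○○○○○
○○○○●●○○○
○○○●●●○○○
○○○●○>○○○
○○○○○○○○○
○○○○○○○○○
k=11  ○○○○○○○○○
○○○○○○○○○
○○○○●●○○○
○○○●●●○○○
○○○●○●○○○
○○○○○v○○○
○○○○○○○○○
k=12  ○○○○○○○○○
○○○○○○○○○
○○○○●●○○○
○○○●●●○○○
○○○●○●○○○
○○○○<●○○○
○○○○○○○○○
k=13  ○○○○○○○○○
○○○○○○○○○
○○○○●●○○○
○○○●●●○○○
○○○●^●○○○
○○○○●●○○○
○○○○○○○○○
k=14  ○○○○○○○○○
○○○○○○○○○
○○○○●●○○○
○○○●●●○○○
○○○●●>○○○
○○○○●●○○○
○○○○○○○○○
k=15  ○○○○○○○○○
○○○○○○○○○
○○○○●●○○○
○○○●●^○○○
○○○●●○○○○
○○○○●●○○○
○○○○○○○○○
k=16  ○○○○○○○○○
○○○○○○○○○
○○○○●●○○○
○○○●<○○○○
○○○●●○○○○
○○○○●●○○○
○○○○○○○○○
k=17  ○○○○○○○○○
○○○○○○○○○
○○○○●●○○○
○○○●○○○○○
○○○●v○○○○
○○○○●●○○○
○○○○○○○○○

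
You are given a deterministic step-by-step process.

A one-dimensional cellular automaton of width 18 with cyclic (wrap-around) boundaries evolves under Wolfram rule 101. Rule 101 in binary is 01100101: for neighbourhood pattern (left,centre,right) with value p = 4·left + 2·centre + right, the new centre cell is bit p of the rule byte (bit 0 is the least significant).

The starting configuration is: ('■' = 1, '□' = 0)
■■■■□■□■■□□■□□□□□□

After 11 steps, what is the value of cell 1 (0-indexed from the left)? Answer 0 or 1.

0

[0] ■■■■□■□■■□□■□□□□□□
[1] □□□■■■■□■□□■□■■■■□
[2] ■■□□□□■■■□□■■□□□■□
[3] □■□■■□□□■□□□■□■□■■
[4] ■■■□■□■□■□■□■■■■□■
[5] □□■■■■■■■■■■□□□■■□
[6] ■□□□□□□□□□□■□■□□■□
[7] ■□■■■■■■■■□■■■□□■■
[8] ■■□□□□□□□■■□□■□□□□
[9] □■□■■■■■□□■□□■□■■□
[10] □■■□□□□■□□■□□■■□■□
[11] □□■□■■□■□□■□□□■■■□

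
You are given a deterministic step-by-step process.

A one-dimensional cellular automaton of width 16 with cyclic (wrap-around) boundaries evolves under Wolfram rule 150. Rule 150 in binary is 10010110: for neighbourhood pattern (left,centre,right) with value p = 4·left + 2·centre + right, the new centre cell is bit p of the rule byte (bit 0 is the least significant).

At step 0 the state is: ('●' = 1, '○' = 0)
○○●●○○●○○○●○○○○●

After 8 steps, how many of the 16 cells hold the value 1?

t=0: ○○●●○○●○○○●○○○○●
t=1: ●●○○●●●●○●●●○○●●
t=2: ●○●●○●●○○○●○●●○●
t=3: ○○○○○○○●○●●○○○○○
t=4: ○○○○○○●●○○○●○○○○
t=5: ○○○○○●○○●○●●●○○○
t=6: ○○○○●●●●●○○●○●○○
t=7: ○○○●○●●●○●●●○●●○
t=8: ○○●●○○●○○○●○○○○●

5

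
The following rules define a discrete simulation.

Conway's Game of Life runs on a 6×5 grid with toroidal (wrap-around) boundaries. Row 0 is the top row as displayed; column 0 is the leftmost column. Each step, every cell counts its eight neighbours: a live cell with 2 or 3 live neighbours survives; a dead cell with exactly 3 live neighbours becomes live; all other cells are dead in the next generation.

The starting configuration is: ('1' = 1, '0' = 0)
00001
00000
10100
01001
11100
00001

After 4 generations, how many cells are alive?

[0] 00001
00000
10100
01001
11100
00001
[1] 00000
00000
11000
00011
01111
01011
[2] 00000
00000
10001
00000
01000
01001
[3] 00000
00000
00000
10000
10000
10000
[4] 00000
00000
00000
00000
11001
00000

3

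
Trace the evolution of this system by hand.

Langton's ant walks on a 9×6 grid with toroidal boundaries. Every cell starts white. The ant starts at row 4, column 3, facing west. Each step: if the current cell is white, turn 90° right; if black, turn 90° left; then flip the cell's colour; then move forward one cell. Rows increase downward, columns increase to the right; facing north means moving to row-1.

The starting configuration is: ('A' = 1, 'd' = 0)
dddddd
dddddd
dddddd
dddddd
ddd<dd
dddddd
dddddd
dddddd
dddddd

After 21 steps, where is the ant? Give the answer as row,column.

7,5

0) dddddd
dddddd
dddddd
dddddd
ddd<dd
dddddd
dddddd
dddddd
dddddd
1) dddddd
dddddd
dddddd
ddd^dd
dddAdd
dddddd
dddddd
dddddd
dddddd
2) dddddd
dddddd
dddddd
dddA>d
dddAdd
dddddd
dddddd
dddddd
dddddd
3) dddddd
dddddd
dddddd
dddAAd
dddAvd
dddddd
dddddd
dddddd
dddddd
4) dddddd
dddddd
dddddd
dddAAd
ddd<Ad
dddddd
dddddd
dddddd
dddddd
5) dddddd
dddddd
dddddd
dddAAd
ddddAd
dddvdd
dddddd
dddddd
dddddd
6) dddddd
dddddd
dddddd
dddAAd
ddddAd
dd<Add
dddddd
dddddd
dddddd
7) dddddd
dddddd
dddddd
dddAAd
dd^dAd
ddAAdd
dddddd
dddddd
dddddd
8) dddddd
dddddd
dddddd
dddAAd
ddA>Ad
ddAAdd
dddddd
dddddd
dddddd
9) dddddd
dddddd
dddddd
dddAAd
ddAAAd
ddAvdd
dddddd
dddddd
dddddd
10) dddddd
dddddd
dddddd
dddAAd
ddAAAd
ddAd>d
dddddd
dddddd
dddddd
11) dddddd
dddddd
dddddd
dddAAd
ddAAAd
ddAdAd
ddddvd
dddddd
dddddd
12) dddddd
dddddd
dddddd
dddAAd
ddAAAd
ddAdAd
ddd<Ad
dddddd
dddddd
13) dddddd
dddddd
dddddd
dddAAd
ddAAAd
ddA^Ad
dddAAd
dddddd
dddddd
14) dddddd
dddddd
dddddd
dddAAd
ddAAAd
ddAA>d
dddAAd
dddddd
dddddd
15) dddddd
dddddd
dddddd
dddAAd
ddAA^d
ddAAdd
dddAAd
dddddd
dddddd
16) dddddd
dddddd
dddddd
dddAAd
ddA<dd
ddAAdd
dddAAd
dddddd
dddddd
17) dddddd
dddddd
dddddd
dddAAd
ddAddd
ddAvdd
dddAAd
dddddd
dddddd
18) dddddd
dddddd
dddddd
dddAAd
ddAddd
ddAd>d
dddAAd
dddddd
dddddd
19) dddddd
dddddd
dddddd
dddAAd
ddAddd
ddAdAd
dddAvd
dddddd
dddddd
20) dddddd
dddddd
dddddd
dddAAd
ddAddd
ddAdAd
dddAd>
dddddd
dddddd
21) dddddd
dddddd
dddddd
dddAAd
ddAddd
ddAdAd
dddAdA
dddddv
dddddd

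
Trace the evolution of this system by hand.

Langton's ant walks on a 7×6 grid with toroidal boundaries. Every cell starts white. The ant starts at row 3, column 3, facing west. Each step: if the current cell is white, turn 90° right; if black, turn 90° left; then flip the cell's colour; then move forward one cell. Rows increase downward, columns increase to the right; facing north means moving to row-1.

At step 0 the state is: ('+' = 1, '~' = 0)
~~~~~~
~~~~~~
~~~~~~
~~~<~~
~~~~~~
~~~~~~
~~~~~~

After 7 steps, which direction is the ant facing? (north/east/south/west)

gen 0: ~~~~~~
~~~~~~
~~~~~~
~~~<~~
~~~~~~
~~~~~~
~~~~~~
gen 1: ~~~~~~
~~~~~~
~~~^~~
~~~+~~
~~~~~~
~~~~~~
~~~~~~
gen 2: ~~~~~~
~~~~~~
~~~+>~
~~~+~~
~~~~~~
~~~~~~
~~~~~~
gen 3: ~~~~~~
~~~~~~
~~~++~
~~~+v~
~~~~~~
~~~~~~
~~~~~~
gen 4: ~~~~~~
~~~~~~
~~~++~
~~~<+~
~~~~~~
~~~~~~
~~~~~~
gen 5: ~~~~~~
~~~~~~
~~~++~
~~~~+~
~~~v~~
~~~~~~
~~~~~~
gen 6: ~~~~~~
~~~~~~
~~~++~
~~~~+~
~~<+~~
~~~~~~
~~~~~~
gen 7: ~~~~~~
~~~~~~
~~~++~
~~^~+~
~~++~~
~~~~~~
~~~~~~

north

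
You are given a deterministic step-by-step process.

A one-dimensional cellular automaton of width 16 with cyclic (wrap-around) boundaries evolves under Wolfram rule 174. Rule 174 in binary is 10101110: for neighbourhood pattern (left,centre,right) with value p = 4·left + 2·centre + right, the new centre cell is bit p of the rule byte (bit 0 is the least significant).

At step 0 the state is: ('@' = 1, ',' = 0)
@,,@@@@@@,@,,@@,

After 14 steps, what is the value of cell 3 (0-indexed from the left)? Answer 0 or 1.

1

0) @,,@@@@@@,@,,@@,
1) @,@@@@@@,@@,@@,@
2) ,@@@@@@,@@,@@,@@
3) @@@@@@,@@,@@,@@,
4) @@@@@,@@,@@,@@,@
5) @@@@,@@,@@,@@,@@
6) @@@,@@,@@,@@,@@@
7) @@,@@,@@,@@,@@@@
8) @,@@,@@,@@,@@@@@
9) ,@@,@@,@@,@@@@@@
10) @@,@@,@@,@@@@@@,
11) @,@@,@@,@@@@@@,@
12) ,@@,@@,@@@@@@,@@
13) @@,@@,@@@@@@,@@,
14) @,@@,@@@@@@,@@,@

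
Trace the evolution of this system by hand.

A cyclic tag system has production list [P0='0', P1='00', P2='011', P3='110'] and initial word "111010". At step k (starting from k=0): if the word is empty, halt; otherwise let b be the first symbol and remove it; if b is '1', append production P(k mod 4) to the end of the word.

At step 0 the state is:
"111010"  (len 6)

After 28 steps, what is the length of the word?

9

0) "111010"  (len 6)
1) "110100"  (len 6)
2) "1010000"  (len 7)
3) "010000011"  (len 9)
4) "10000011"  (len 8)
5) "00000110"  (len 8)
6) "0000110"  (len 7)
7) "000110"  (len 6)
8) "00110"  (len 5)
9) "0110"  (len 4)
10) "110"  (len 3)
11) "10011"  (len 5)
12) "0011110"  (len 7)
13) "011110"  (len 6)
14) "11110"  (len 5)
15) "1110011"  (len 7)
16) "110011110"  (len 9)
17) "100111100"  (len 9)
18) "0011110000"  (len 10)
19) "011110000"  (len 9)
20) "11110000"  (len 8)
21) "11100000"  (len 8)
22) "110000000"  (len 9)
23) "10000000011"  (len 11)
24) "0000000011110"  (len 13)
25) "000000011110"  (len 12)
26) "00000011110"  (len 11)
27) "0000011110"  (len 10)
28) "000011110"  (len 9)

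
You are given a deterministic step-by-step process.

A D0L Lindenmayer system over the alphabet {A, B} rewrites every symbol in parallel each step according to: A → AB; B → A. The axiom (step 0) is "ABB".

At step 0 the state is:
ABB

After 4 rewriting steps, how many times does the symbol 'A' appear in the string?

t=0: ABB
t=1: ABAA
t=2: ABAABAB
t=3: ABAABABAABA
t=4: ABAABABAABAABABAAB

11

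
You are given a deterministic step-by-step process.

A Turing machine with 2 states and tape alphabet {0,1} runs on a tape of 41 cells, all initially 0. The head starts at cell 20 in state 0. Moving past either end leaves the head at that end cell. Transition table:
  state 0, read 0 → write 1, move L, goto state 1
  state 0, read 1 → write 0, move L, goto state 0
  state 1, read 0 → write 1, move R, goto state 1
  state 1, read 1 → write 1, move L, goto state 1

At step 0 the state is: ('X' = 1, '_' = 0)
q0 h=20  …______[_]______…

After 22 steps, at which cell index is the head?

k=0  q0 h=20  …______[_]______…
k=1  q1 h=19  …______[_]X_____…
k=2  q1 h=20  …_____X[X]______…
k=3  q1 h=19  …______[X]X_____…
k=4  q1 h=18  …______[_]XX____…
k=5  q1 h=19  …_____X[X]X_____…
k=6  q1 h=18  …______[X]XX____…
k=7  q1 h=17  …______[_]XXX___…
k=8  q1 h=18  …_____X[X]XX____…
k=9  q1 h=17  …______[X]XXX___…
k=10  q1 h=16  …______[_]XXXX__…
k=11  q1 h=17  …_____X[X]XXX___…
k=12  q1 h=16  …______[X]XXXX__…
k=13  q1 h=15  …______[_]XXXXX_…
k=14  q1 h=16  …_____X[X]XXXX__…
k=15  q1 h=15  …______[X]XXXXX_…
k=16  q1 h=14  …______[_]XXXXXX…
k=17  q1 h=15  …_____X[X]XXXXX_…
k=18  q1 h=14  …______[X]XXXXXX…
k=19  q1 h=13  …______[_]XXXXXX…
k=20  q1 h=14  …_____X[X]XXXXXX…
k=21  q1 h=13  …______[X]XXXXXX…
k=22  q1 h=12  …______[_]XXXXXX…

12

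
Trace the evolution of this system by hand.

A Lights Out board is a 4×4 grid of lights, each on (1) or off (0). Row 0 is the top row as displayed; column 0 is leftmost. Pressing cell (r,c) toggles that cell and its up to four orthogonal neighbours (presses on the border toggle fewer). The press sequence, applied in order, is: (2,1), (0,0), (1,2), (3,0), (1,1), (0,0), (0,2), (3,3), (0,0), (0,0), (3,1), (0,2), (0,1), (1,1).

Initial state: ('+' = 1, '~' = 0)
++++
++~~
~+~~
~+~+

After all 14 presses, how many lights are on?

7

gen 0: ++++
++~~
~+~~
~+~+
gen 1: ++++
+~~~
+~+~
~~~+
gen 2: ~~++
~~~~
+~+~
~~~+
gen 3: ~~~+
~+++
+~~~
~~~+
gen 4: ~~~+
~+++
~~~~
++~+
gen 5: ~+~+
+~~+
~+~~
++~+
gen 6: +~~+
~~~+
~+~~
++~+
gen 7: +++~
~~++
~+~~
++~+
gen 8: +++~
~~++
~+~+
+++~
gen 9: ~~+~
+~++
~+~+
+++~
gen 10: +++~
~~++
~+~+
+++~
gen 11: +++~
~~++
~~~+
~~~~
gen 12: +~~+
~~~+
~~~+
~~~~
gen 13: ~+++
~+~+
~~~+
~~~~
gen 14: ~~++
+~++
~+~+
~~~~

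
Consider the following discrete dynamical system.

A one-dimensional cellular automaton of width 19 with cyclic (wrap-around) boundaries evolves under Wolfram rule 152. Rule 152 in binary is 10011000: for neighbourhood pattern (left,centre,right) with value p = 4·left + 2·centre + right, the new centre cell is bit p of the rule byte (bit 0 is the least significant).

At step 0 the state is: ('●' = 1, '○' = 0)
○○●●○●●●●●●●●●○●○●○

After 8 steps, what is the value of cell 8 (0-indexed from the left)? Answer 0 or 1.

0) ○○●●○●●●●●●●●●○●○●○
1) ○○●○○●●●●●●●●○○○○○●
2) ●○○●○●●●●●●●○●○○○○○
3) ○●○○○●●●●●●○○○●○○○○
4) ○○●○○●●●●●○●○○○●○○○
5) ○○○●○●●●●○○○●○○○●○○
6) ○○○○○●●●○●○○○●○○○●○
7) ○○○○○●●○○○●○○○●○○○●
8) ●○○○○●○●○○○●○○○●○○○

0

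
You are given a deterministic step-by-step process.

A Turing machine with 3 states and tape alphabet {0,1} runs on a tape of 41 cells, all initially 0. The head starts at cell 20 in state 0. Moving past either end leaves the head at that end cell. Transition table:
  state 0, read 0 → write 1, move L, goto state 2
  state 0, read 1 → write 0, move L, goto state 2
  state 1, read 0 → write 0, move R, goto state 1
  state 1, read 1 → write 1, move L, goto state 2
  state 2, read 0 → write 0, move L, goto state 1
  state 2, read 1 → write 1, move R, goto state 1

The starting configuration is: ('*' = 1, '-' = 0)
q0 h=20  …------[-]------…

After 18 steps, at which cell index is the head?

step 0: q0 h=20  …------[-]------…
step 1: q2 h=19  …------[-]*-----…
step 2: q1 h=18  …------[-]-*----…
step 3: q1 h=19  …------[-]*-----…
step 4: q1 h=20  …------[*]------…
step 5: q2 h=19  …------[-]*-----…
step 6: q1 h=18  …------[-]-*----…
step 7: q1 h=19  …------[-]*-----…
step 8: q1 h=20  …------[*]------…
step 9: q2 h=19  …------[-]*-----…
step 10: q1 h=18  …------[-]-*----…
step 11: q1 h=19  …------[-]*-----…
step 12: q1 h=20  …------[*]------…
step 13: q2 h=19  …------[-]*-----…
step 14: q1 h=18  …------[-]-*----…
step 15: q1 h=19  …------[-]*-----…
step 16: q1 h=20  …------[*]------…
step 17: q2 h=19  …------[-]*-----…
step 18: q1 h=18  …------[-]-*----…

18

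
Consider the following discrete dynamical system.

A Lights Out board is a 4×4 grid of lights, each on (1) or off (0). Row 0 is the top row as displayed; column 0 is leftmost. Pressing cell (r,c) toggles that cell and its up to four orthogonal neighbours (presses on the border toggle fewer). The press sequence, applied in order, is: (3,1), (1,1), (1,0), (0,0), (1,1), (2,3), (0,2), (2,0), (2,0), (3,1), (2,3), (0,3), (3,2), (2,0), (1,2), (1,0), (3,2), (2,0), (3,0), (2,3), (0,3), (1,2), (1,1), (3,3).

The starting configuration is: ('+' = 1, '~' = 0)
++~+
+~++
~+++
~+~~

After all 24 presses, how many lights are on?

8

gen 0: ++~+
+~++
~+++
~+~~
gen 1: ++~+
+~++
~~++
+~+~
gen 2: +~~+
~+~+
~+++
+~+~
gen 3: ~~~+
+~~+
++++
+~+~
gen 4: ++~+
~~~+
++++
+~+~
gen 5: +~~+
++++
+~++
+~+~
gen 6: +~~+
+++~
+~~~
+~++
gen 7: +++~
++~~
+~~~
+~++
gen 8: +++~
~+~~
~+~~
~~++
gen 9: +++~
++~~
+~~~
+~++
gen 10: +++~
++~~
++~~
~+~+
gen 11: +++~
++~+
++++
~+~~
gen 12: ++~+
++~~
++++
~+~~
gen 13: ++~+
++~~
++~+
~~++
gen 14: ++~+
~+~~
~~~+
+~++
gen 15: ++++
~~++
~~++
+~++
gen 16: ~+++
++++
+~++
+~++
gen 17: ~+++
++++
+~~+
++~~
gen 18: ~+++
~+++
~+~+
~+~~
gen 19: ~+++
~+++
++~+
+~~~
gen 20: ~+++
~++~
+++~
+~~+
gen 21: ~+~~
~+++
+++~
+~~+
gen 22: ~++~
~~~~
++~~
+~~+
gen 23: ~~+~
+++~
+~~~
+~~+
gen 24: ~~+~
+++~
+~~+
+~+~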